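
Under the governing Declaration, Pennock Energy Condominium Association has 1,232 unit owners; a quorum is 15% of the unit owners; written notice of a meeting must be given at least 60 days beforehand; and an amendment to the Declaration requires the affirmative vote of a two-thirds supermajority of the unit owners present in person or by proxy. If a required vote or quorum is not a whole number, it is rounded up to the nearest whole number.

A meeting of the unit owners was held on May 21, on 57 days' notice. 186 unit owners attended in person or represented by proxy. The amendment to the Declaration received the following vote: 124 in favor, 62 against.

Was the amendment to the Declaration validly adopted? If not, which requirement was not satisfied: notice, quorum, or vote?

Invalid — notice requirement not satisfied.

Notice: 57 days given; 60 required. Not satisfied.
Quorum: 15% of 1,232 = 184.80, rounded up to 185; 186 present. Satisfied.
Vote: requires two-thirds of those present (186); 2/3 of 186 = 124, so 124 needed; 124 in favor. Satisfied.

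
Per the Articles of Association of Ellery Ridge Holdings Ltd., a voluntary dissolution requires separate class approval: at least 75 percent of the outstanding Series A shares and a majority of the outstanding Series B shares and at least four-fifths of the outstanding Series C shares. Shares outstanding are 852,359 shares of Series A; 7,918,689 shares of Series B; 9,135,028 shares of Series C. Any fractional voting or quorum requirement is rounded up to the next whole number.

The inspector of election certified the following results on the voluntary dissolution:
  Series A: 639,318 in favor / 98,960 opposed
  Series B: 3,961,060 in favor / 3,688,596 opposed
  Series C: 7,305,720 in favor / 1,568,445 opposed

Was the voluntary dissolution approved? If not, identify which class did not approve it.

Not approved — the Series C shares did not give the required vote.

Series A: 3/4 of 852359 = 639269.25, rounded up to 639270; 639,270 required, 639,318 in favor — approved.
Series B: a majority of 7918689 is 3959345; 3,959,345 required, 3,961,060 in favor — approved.
Series C: 4/5 of 9135028 = 7308022.40, rounded up to 7308023; 7,308,023 required, 7,305,720 in favor — not approved.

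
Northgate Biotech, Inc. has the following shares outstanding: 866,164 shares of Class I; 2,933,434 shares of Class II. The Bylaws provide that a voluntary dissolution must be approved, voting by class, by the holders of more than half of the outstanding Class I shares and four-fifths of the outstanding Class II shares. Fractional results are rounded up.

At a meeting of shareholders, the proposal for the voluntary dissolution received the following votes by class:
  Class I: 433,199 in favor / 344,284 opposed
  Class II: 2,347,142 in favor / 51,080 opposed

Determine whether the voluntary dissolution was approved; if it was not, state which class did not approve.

Approved — every class gave the required vote.

Class I: a majority of 866164 is 433083; 433,083 required, 433,199 in favor — approved.
Class II: 4/5 of 2933434 = 2346747.20, rounded up to 2346748; 2,346,748 required, 2,347,142 in favor — approved.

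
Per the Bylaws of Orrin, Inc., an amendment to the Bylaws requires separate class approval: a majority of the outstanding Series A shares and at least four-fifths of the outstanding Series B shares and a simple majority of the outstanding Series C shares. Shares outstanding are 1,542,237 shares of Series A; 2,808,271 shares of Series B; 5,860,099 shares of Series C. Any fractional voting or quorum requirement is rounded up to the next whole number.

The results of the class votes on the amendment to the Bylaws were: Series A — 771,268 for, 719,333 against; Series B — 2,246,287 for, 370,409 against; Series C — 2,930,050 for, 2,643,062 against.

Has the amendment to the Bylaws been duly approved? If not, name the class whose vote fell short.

Series A: a majority of 1542237 is 771119; 771,119 required, 771,268 in favor — approved.
Series B: 4/5 of 2808271 = 2246616.80, rounded up to 2246617; 2,246,617 required, 2,246,287 in favor — not approved.
Series C: a majority of 5860099 is 2930050; 2,930,050 required, 2,930,050 in favor — approved.

Not approved — the Series B shares did not give the required vote.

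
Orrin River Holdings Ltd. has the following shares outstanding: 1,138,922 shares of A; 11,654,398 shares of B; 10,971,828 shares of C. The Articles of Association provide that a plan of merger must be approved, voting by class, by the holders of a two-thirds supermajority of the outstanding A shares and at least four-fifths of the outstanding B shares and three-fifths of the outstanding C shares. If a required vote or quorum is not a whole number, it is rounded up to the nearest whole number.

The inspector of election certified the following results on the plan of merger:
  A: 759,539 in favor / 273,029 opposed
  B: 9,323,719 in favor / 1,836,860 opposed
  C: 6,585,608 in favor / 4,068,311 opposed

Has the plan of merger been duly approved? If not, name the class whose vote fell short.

Approved — every class gave the required vote.

A: 2/3 of 1138922 = 759281.33, rounded up to 759282; 759,282 required, 759,539 in favor — approved.
B: 4/5 of 11654398 = 9323518.40, rounded up to 9323519; 9,323,519 required, 9,323,719 in favor — approved.
C: 3/5 of 10971828 = 6583096.80, rounded up to 6583097; 6,583,097 required, 6,585,608 in favor — approved.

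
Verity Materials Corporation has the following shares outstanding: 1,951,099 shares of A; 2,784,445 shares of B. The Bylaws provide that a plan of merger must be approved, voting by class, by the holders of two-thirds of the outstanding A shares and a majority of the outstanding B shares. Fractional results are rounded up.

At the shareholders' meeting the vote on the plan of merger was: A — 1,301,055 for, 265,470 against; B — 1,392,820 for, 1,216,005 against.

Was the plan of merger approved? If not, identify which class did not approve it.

Approved — every class gave the required vote.

A: 2/3 of 1951099 = 1300732.67, rounded up to 1300733; 1,300,733 required, 1,301,055 in favor — approved.
B: a majority of 2784445 is 1392223; 1,392,223 required, 1,392,820 in favor — approved.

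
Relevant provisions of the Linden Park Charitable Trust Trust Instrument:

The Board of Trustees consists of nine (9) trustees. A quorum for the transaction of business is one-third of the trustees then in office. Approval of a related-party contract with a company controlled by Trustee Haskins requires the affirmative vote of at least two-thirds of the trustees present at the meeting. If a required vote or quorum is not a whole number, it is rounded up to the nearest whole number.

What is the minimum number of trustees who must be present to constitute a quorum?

3

1/3 of 9 = 3.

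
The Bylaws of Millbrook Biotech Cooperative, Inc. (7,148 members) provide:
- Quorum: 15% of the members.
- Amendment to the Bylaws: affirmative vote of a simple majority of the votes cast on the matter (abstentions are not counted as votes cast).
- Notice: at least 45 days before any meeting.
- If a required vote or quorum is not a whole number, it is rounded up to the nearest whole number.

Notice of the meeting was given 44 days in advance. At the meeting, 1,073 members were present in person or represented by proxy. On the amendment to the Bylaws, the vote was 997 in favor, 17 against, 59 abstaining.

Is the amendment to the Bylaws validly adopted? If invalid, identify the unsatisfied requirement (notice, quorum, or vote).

Notice: 44 days given; 45 required. Not satisfied.
Quorum: 15% of 7,148 = 1,072.20, rounded up to 1,073; 1,073 present. Satisfied.
Vote: requires a majority of the votes cast (1,073 − 59 abstaining = 1,014); a majority of 1014 is 508, so 508 needed; 997 in favor. Satisfied.

Invalid — notice requirement not satisfied.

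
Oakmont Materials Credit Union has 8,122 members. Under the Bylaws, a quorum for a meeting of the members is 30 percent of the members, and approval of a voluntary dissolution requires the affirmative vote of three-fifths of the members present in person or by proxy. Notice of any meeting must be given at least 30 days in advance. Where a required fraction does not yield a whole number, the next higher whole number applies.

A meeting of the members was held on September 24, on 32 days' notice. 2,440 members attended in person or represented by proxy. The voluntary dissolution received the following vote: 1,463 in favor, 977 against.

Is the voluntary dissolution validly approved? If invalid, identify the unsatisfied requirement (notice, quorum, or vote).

Notice: 32 days given; 30 required. Satisfied.
Quorum: 30% of 8,122 = 2,436.60, rounded up to 2,437; 2,440 present. Satisfied.
Vote: requires three-fifths of those present (2,440); 3/5 of 2440 = 1464, so 1,464 needed; 1,463 in favor. Not satisfied.

Invalid — vote requirement not satisfied.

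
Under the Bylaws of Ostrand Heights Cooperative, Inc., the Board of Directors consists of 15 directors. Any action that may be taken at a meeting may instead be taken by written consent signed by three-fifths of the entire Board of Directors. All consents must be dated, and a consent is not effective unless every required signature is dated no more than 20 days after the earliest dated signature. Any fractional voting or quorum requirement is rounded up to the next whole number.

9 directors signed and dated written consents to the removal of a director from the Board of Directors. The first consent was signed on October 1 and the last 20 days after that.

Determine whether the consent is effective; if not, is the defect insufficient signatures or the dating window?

Effective — both the signature and dating-window requirements are satisfied.

Signatures required: three-fifths of 15 — 3/5 of 15 = 9, so 9 needed; 9 signed. Sufficient.
Dating window: the latest signature is 20 days after the earliest; the limit is 20 days. Within the window.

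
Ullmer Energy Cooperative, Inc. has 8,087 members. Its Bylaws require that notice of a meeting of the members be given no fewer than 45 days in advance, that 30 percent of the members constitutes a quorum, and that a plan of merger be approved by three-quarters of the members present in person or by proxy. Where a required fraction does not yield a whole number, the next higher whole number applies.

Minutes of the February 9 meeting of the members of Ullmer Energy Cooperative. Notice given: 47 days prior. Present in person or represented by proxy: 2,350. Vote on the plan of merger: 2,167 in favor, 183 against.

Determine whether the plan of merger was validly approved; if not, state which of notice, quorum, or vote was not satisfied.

Notice: 47 days given; 45 required. Satisfied.
Quorum: 30% of 8,087 = 2,426.10, rounded up to 2,427; 2,350 present. Not satisfied.
Vote: requires three-fourths of those present (2,350); 3/4 of 2350 = 1762.50, rounded up to 1763, so 1,763 needed; 2,167 in favor. Satisfied.

Invalid — quorum requirement not satisfied.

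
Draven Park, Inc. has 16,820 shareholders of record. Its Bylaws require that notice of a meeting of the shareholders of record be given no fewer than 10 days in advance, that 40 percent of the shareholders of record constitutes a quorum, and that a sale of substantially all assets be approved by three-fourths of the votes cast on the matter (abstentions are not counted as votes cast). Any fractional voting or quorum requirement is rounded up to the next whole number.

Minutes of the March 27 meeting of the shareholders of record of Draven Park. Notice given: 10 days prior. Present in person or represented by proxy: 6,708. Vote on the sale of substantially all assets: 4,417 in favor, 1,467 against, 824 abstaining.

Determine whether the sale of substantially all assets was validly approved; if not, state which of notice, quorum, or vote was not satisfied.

Notice: 10 days given; 10 required. Satisfied.
Quorum: 40% of 16,820 = 6,728; 6,708 present. Not satisfied.
Vote: requires three-fourths of the votes cast (6,708 − 824 abstaining = 5,884); 3/4 of 5884 = 4413, so 4,413 needed; 4,417 in favor. Satisfied.

Invalid — quorum requirement not satisfied.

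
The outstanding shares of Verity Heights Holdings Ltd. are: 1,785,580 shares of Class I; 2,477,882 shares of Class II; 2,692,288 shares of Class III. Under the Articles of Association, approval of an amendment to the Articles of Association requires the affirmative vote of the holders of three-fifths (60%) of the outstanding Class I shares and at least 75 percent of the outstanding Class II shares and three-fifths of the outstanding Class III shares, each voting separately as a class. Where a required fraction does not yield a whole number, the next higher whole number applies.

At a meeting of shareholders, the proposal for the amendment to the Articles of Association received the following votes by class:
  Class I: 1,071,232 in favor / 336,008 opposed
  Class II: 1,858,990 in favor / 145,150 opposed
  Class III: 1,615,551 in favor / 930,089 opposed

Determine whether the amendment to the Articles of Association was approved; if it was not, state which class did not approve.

Not approved — the Class I shares did not give the required vote.

Class I: 3/5 of 1785580 = 1071348; 1,071,348 required, 1,071,232 in favor — not approved.
Class II: 3/4 of 2477882 = 1858411.50, rounded up to 1858412; 1,858,412 required, 1,858,990 in favor — approved.
Class III: 3/5 of 2692288 = 1615372.80, rounded up to 1615373; 1,615,373 required, 1,615,551 in favor — approved.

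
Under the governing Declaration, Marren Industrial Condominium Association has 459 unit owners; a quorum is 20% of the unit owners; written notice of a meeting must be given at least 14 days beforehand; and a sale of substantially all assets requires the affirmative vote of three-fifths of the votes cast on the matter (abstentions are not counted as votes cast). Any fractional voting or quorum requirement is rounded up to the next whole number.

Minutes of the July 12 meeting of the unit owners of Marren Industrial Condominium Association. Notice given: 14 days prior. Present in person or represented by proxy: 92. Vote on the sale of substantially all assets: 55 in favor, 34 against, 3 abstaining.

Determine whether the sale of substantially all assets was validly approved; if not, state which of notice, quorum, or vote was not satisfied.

Notice: 14 days given; 14 required. Satisfied.
Quorum: 20% of 459 = 91.80, rounded up to 92; 92 present. Satisfied.
Vote: requires three-fifths of the votes cast (92 − 3 abstaining = 89); 3/5 of 89 = 53.40, rounded up to 54, so 54 needed; 55 in favor. Satisfied.

Valid — all requirements satisfied.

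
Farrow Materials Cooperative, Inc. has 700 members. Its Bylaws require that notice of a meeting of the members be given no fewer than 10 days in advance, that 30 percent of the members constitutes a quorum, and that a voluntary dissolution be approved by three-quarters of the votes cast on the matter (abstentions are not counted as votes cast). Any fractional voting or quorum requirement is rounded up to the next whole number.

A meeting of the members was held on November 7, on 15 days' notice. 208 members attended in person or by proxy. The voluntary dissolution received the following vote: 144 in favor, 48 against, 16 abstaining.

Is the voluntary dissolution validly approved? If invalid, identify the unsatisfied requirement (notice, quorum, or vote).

Notice: 15 days given; 10 required. Satisfied.
Quorum: 30% of 700 = 210; 208 present. Not satisfied.
Vote: requires three-fourths of the votes cast (208 − 16 abstaining = 192); 3/4 of 192 = 144, so 144 needed; 144 in favor. Satisfied.

Invalid — quorum requirement not satisfied.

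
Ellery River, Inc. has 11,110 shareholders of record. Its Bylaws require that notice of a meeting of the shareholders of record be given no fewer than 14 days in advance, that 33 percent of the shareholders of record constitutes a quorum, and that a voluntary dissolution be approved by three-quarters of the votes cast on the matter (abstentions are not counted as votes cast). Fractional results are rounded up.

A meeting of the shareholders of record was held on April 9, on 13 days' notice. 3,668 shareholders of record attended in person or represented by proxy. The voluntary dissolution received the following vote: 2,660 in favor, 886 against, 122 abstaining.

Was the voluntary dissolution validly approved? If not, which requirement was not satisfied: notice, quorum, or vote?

Notice: 13 days given; 14 required. Not satisfied.
Quorum: 33% of 11,110 = 3,666.30, rounded up to 3,667; 3,668 present. Satisfied.
Vote: requires three-fourths of the votes cast (3,668 − 122 abstaining = 3,546); 3/4 of 3546 = 2659.50, rounded up to 2660, so 2,660 needed; 2,660 in favor. Satisfied.

Invalid — notice requirement not satisfied.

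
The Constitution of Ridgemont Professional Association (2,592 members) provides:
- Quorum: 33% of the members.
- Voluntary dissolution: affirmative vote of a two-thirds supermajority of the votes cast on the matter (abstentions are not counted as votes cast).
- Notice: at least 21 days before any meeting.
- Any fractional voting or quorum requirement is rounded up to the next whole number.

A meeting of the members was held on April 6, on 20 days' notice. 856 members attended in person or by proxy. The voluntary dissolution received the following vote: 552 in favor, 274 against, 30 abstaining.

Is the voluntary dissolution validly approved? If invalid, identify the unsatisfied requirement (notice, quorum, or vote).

Notice: 20 days given; 21 required. Not satisfied.
Quorum: 33% of 2,592 = 855.36, rounded up to 856; 856 present. Satisfied.
Vote: requires two-thirds of the votes cast (856 − 30 abstaining = 826); 2/3 of 826 = 550.67, rounded up to 551, so 551 needed; 552 in favor. Satisfied.

Invalid — notice requirement not satisfied.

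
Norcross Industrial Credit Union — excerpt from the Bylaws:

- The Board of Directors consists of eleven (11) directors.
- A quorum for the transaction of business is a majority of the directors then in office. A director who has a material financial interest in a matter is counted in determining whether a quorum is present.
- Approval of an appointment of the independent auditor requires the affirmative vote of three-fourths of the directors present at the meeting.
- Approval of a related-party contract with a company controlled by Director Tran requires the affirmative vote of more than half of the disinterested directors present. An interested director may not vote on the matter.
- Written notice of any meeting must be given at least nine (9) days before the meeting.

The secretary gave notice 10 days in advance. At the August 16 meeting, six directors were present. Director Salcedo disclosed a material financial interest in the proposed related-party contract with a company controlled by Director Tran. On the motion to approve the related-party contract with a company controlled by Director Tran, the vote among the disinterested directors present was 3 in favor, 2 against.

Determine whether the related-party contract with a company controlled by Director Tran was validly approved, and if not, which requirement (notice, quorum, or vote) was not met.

Valid — all requirements satisfied.

Notice: 10 days given; 9 required (10 ≥ 9). Satisfied.
Quorum: 6 present (interested directors count toward quorum); quorum is 6. Satisfied.
Vote: the related-party contract with a company controlled by Director Tran requires a majority of the disinterested directors present (6 − 1 = 5). A majority of 5 is 3, so 3 affirmative votes are needed; 3 voted in favor. Satisfied.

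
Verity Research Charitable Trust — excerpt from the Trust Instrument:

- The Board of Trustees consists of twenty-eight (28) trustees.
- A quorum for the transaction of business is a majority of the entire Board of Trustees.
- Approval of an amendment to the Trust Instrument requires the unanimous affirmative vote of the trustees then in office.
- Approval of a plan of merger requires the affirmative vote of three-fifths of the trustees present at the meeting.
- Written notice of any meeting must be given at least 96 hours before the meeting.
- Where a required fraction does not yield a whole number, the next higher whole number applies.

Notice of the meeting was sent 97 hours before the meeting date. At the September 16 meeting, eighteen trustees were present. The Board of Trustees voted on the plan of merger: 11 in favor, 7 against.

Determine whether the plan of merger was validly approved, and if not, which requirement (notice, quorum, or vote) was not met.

Valid — all requirements satisfied.

Notice: 97 hours given; 96 required (97 ≥ 96). Satisfied.
Quorum: 18 present; quorum is 15. Satisfied.
Vote: the plan of merger requires three-fifths of the trustees present (18). 3/5 of 18 = 10.80, rounded up to 11, so 11 affirmative votes are needed; 11 voted in favor. Satisfied.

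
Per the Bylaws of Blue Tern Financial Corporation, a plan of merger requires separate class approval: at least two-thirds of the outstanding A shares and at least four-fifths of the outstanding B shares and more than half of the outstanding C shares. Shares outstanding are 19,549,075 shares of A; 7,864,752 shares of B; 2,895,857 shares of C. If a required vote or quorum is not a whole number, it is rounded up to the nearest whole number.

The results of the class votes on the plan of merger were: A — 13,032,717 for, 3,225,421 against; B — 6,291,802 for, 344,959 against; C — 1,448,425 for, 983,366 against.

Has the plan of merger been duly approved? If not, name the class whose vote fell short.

Approved — every class gave the required vote.

A: 2/3 of 19549075 = 13032716.67, rounded up to 13032717; 13,032,717 required, 13,032,717 in favor — approved.
B: 4/5 of 7864752 = 6291801.60, rounded up to 6291802; 6,291,802 required, 6,291,802 in favor — approved.
C: a majority of 2895857 is 1447929; 1,447,929 required, 1,448,425 in favor — approved.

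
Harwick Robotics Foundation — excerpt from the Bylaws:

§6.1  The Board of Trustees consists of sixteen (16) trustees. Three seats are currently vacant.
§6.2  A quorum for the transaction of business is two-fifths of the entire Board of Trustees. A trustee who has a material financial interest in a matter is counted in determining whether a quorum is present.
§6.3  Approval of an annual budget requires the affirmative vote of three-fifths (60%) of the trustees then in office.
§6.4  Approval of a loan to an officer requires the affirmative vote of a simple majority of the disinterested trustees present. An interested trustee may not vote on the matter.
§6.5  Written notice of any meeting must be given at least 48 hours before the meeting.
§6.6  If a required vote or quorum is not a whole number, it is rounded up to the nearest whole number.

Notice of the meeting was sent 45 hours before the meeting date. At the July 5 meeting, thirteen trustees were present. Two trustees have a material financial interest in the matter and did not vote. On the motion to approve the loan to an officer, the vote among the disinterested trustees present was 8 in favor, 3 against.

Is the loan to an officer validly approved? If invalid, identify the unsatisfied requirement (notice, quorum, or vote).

Notice: 45 hours given; 48 required (45 < 48). Not satisfied.
Quorum: 13 present (interested trustees count toward quorum); quorum is 7. Satisfied.
Vote: the loan to an officer requires a majority of the disinterested trustees present (13 − 2 = 11). A majority of 11 is 6, so 6 affirmative votes are needed; 8 voted in favor. Satisfied.

Invalid — notice requirement not satisfied.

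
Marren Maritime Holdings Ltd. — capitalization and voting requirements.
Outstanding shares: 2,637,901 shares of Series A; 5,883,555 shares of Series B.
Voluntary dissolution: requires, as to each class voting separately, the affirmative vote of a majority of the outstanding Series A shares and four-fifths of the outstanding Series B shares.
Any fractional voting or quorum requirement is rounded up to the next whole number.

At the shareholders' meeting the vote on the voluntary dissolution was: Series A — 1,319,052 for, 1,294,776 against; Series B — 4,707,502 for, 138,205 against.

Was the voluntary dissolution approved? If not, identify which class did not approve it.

Series A: a majority of 2637901 is 1318951; 1,318,951 required, 1,319,052 in favor — approved.
Series B: 4/5 of 5883555 = 4706844; 4,706,844 required, 4,707,502 in favor — approved.

Approved — every class gave the required vote.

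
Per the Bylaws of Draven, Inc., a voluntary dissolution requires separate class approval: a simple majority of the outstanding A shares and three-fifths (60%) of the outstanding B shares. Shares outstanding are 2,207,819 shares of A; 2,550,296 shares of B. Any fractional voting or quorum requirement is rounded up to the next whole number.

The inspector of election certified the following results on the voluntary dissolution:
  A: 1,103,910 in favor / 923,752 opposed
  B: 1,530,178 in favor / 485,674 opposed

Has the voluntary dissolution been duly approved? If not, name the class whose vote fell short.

Approved — every class gave the required vote.

A: a majority of 2207819 is 1103910; 1,103,910 required, 1,103,910 in favor — approved.
B: 3/5 of 2550296 = 1530177.60, rounded up to 1530178; 1,530,178 required, 1,530,178 in favor — approved.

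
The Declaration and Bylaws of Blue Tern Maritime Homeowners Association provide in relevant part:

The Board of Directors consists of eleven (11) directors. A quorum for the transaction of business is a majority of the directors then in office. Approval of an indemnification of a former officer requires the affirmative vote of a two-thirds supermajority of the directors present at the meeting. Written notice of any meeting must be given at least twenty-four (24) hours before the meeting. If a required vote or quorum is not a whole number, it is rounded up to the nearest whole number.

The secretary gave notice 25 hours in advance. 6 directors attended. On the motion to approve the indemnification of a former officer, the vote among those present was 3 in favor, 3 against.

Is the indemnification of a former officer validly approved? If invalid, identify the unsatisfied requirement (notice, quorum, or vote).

Notice: 25 hours given; 24 required (25 ≥ 24). Satisfied.
Quorum: 6 present; quorum is 6. Satisfied.
Vote: the indemnification of a former officer requires two-thirds of the directors present (6). 2/3 of 6 = 4, so 4 affirmative votes are needed; 3 voted in favor. Not satisfied.

Invalid — vote requirement not satisfied.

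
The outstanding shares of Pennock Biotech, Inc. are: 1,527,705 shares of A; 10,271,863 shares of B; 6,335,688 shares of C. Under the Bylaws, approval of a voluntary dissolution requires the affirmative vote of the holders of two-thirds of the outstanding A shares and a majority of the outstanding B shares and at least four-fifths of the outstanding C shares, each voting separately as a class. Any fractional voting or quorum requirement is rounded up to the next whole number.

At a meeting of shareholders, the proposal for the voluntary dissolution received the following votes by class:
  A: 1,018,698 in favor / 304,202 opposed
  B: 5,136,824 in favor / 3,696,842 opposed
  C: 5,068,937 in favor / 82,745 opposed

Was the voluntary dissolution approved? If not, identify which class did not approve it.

Approved — every class gave the required vote.

A: 2/3 of 1527705 = 1018470; 1,018,470 required, 1,018,698 in favor — approved.
B: a majority of 10271863 is 5135932; 5,135,932 required, 5,136,824 in favor — approved.
C: 4/5 of 6335688 = 5068550.40, rounded up to 5068551; 5,068,551 required, 5,068,937 in favor — approved.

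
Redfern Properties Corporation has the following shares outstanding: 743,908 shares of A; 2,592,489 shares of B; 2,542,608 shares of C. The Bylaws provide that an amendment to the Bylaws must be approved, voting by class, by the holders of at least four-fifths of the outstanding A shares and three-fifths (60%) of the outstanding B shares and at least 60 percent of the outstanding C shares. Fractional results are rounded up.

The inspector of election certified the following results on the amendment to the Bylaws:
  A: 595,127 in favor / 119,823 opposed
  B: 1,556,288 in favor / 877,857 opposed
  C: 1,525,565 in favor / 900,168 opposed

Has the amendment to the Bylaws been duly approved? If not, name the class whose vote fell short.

A: 4/5 of 743908 = 595126.40, rounded up to 595127; 595,127 required, 595,127 in favor — approved.
B: 3/5 of 2592489 = 1555493.40, rounded up to 1555494; 1,555,494 required, 1,556,288 in favor — approved.
C: 3/5 of 2542608 = 1525564.80, rounded up to 1525565; 1,525,565 required, 1,525,565 in favor — approved.

Approved — every class gave the required vote.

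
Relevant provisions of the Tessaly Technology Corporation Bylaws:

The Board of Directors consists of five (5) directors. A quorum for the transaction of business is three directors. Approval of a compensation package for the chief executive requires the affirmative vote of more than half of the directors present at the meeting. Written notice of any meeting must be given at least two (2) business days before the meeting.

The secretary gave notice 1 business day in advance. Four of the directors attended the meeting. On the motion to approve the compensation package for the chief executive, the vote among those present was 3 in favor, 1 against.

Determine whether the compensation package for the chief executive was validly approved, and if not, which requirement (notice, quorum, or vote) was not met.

Invalid — notice requirement not satisfied.

Notice: 1 business day given; 2 required (1 < 2). Not satisfied.
Quorum: 4 present; quorum is 3. Satisfied.
Vote: the compensation package for the chief executive requires a majority of the directors present (4). A majority of 4 is 3, so 3 affirmative votes are needed; 3 voted in favor. Satisfied.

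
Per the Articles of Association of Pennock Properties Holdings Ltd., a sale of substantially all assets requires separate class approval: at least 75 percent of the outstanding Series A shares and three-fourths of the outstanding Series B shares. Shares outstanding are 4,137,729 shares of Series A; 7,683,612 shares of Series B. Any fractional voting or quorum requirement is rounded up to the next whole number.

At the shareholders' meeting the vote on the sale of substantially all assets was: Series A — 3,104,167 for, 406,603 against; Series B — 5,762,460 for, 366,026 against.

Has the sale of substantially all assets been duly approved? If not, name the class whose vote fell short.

Series A: 3/4 of 4137729 = 3103296.75, rounded up to 3103297; 3,103,297 required, 3,104,167 in favor — approved.
Series B: 3/4 of 7683612 = 5762709; 5,762,709 required, 5,762,460 in favor — not approved.

Not approved — the Series B shares did not give the required vote.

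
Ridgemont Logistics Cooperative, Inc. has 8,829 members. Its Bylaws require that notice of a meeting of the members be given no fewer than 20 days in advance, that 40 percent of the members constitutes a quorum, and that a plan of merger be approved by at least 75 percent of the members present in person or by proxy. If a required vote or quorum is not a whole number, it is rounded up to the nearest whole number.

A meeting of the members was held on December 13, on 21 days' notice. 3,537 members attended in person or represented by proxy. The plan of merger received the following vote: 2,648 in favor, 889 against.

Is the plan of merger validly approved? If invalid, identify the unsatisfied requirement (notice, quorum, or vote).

Invalid — vote requirement not satisfied.

Notice: 21 days given; 20 required. Satisfied.
Quorum: 40% of 8,829 = 3,531.60, rounded up to 3,532; 3,537 present. Satisfied.
Vote: requires three-fourths of those present (3,537); 3/4 of 3537 = 2652.75, rounded up to 2653, so 2,653 needed; 2,648 in favor. Not satisfied.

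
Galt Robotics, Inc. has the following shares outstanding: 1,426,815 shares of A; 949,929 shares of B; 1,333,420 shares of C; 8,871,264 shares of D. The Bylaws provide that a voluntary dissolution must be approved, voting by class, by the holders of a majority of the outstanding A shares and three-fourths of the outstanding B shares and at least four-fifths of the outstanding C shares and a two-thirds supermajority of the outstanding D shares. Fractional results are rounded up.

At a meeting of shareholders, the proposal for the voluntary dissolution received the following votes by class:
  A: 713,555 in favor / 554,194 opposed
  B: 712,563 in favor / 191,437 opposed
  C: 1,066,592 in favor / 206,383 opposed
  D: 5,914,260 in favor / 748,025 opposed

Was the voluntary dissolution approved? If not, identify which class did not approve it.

Not approved — the C shares did not give the required vote.

A: a majority of 1426815 is 713408; 713,408 required, 713,555 in favor — approved.
B: 3/4 of 949929 = 712446.75, rounded up to 712447; 712,447 required, 712,563 in favor — approved.
C: 4/5 of 1333420 = 1066736; 1,066,736 required, 1,066,592 in favor — not approved.
D: 2/3 of 8871264 = 5914176; 5,914,176 required, 5,914,260 in favor — approved.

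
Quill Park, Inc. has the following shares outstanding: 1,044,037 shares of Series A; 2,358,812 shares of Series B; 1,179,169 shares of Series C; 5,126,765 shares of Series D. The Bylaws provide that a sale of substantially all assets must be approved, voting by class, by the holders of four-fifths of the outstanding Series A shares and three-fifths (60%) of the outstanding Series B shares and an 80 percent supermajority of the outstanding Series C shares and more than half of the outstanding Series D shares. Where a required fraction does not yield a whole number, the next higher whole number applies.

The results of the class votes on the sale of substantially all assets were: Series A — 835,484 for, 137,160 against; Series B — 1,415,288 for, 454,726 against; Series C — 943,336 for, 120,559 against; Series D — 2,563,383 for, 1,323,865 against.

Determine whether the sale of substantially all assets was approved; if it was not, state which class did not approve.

Approved — every class gave the required vote.

Series A: 4/5 of 1044037 = 835229.60, rounded up to 835230; 835,230 required, 835,484 in favor — approved.
Series B: 3/5 of 2358812 = 1415287.20, rounded up to 1415288; 1,415,288 required, 1,415,288 in favor — approved.
Series C: 4/5 of 1179169 = 943335.20, rounded up to 943336; 943,336 required, 943,336 in favor — approved.
Series D: a majority of 5126765 is 2563383; 2,563,383 required, 2,563,383 in favor — approved.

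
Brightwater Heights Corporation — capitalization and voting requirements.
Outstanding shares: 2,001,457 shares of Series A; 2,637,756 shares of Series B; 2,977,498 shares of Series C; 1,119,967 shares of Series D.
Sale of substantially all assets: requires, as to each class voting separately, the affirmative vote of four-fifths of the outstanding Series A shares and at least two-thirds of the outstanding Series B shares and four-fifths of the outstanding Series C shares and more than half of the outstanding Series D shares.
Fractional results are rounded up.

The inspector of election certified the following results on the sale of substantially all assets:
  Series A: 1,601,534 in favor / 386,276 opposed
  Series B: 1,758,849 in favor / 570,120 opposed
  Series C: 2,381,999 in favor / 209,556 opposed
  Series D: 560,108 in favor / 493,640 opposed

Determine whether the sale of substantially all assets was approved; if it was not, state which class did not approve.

Approved — every class gave the required vote.

Series A: 4/5 of 2001457 = 1601165.60, rounded up to 1601166; 1,601,166 required, 1,601,534 in favor — approved.
Series B: 2/3 of 2637756 = 1758504; 1,758,504 required, 1,758,849 in favor — approved.
Series C: 4/5 of 2977498 = 2381998.40, rounded up to 2381999; 2,381,999 required, 2,381,999 in favor — approved.
Series D: a majority of 1119967 is 559984; 559,984 required, 560,108 in favor — approved.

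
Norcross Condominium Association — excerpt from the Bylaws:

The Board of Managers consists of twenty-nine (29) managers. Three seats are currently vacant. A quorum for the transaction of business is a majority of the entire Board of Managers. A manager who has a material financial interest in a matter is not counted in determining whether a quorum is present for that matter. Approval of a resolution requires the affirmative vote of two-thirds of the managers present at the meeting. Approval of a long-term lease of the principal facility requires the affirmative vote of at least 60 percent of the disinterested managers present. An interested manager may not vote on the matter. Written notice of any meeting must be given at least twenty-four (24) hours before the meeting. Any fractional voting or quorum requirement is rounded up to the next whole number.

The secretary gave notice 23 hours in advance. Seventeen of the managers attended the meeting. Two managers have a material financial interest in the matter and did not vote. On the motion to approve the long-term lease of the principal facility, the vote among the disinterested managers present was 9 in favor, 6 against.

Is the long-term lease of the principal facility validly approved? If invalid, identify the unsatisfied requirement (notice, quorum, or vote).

Invalid — notice requirement not satisfied.

Notice: 23 hours given; 24 required (23 < 24). Not satisfied.
Quorum: 17 present, but the 2 interested managers do not count, leaving 15. Quorum is 15. Satisfied.
Vote: the long-term lease of the principal facility requires three-fifths of the disinterested managers present (17 − 2 = 15). 3/5 of 15 = 9, so 9 affirmative votes are needed; 9 voted in favor. Satisfied.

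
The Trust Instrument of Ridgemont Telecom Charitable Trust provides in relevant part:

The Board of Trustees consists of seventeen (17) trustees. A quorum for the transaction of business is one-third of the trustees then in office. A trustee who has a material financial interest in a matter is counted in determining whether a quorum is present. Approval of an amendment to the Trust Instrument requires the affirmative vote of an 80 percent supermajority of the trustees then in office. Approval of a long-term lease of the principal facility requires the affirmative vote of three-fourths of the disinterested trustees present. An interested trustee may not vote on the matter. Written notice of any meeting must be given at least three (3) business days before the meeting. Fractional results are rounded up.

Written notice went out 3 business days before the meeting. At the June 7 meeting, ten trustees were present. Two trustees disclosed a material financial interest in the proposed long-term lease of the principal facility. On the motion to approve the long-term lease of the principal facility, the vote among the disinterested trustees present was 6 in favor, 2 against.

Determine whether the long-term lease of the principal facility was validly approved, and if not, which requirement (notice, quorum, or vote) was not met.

Notice: 3 business days given; 3 required (3 ≥ 3). Satisfied.
Quorum: 10 present (interested trustees count toward quorum); quorum is 6. Satisfied.
Vote: the long-term lease of the principal facility requires three-fourths of the disinterested trustees present (10 − 2 = 8). 3/4 of 8 = 6, so 6 affirmative votes are needed; 6 voted in favor. Satisfied.

Valid — all requirements satisfied.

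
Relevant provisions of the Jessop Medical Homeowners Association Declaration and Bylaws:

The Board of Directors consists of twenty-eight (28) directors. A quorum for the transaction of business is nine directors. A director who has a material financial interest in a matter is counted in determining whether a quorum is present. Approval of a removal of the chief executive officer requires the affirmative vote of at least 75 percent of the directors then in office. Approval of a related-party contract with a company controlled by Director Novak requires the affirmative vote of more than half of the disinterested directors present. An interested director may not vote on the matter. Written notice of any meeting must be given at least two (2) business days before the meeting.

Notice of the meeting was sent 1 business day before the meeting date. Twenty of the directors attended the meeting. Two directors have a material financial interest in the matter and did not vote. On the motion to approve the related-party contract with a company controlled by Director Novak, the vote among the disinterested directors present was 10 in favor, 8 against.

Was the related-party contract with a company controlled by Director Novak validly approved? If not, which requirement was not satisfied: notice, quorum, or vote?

Notice: 1 business day given; 2 required (1 < 2). Not satisfied.
Quorum: 20 present (interested directors count toward quorum); quorum is 9. Satisfied.
Vote: the related-party contract with a company controlled by Director Novak requires a majority of the disinterested directors present (20 − 2 = 18). A majority of 18 is 10, so 10 affirmative votes are needed; 10 voted in favor. Satisfied.

Invalid — notice requirement not satisfied.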